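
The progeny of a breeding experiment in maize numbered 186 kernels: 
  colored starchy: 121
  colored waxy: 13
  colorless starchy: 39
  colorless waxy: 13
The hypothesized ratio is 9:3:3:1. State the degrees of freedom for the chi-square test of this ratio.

3

A goodness-of-fit test with 4 phenotype classes has df = 4 − 1 = 3.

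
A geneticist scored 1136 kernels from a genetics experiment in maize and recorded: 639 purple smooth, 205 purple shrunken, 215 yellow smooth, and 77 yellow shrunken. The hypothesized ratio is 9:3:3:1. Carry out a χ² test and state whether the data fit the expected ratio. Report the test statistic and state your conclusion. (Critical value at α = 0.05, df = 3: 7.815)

0.826; consistent

The 9:3:3:1 ratio has 16 parts, so with N = 1136 the expected counts are:
  purple smooth: 1136 × 9/16 = 639
  purple shrunken: 1136 × 3/16 = 213
  yellow smooth: 1136 × 3/16 = 213
  yellow shrunken: 1136 × 1/16 = 71
χ² = Σ (O − E)² / E
  purple smooth: (639 − 639)² / 639 = 0.0000
  purple shrunken: (205 − 213)² / 213 = 0.3005
  yellow smooth: (215 − 213)² / 213 = 0.0188
  yellow shrunken: (77 − 71)² / 71 = 0.5070
χ² = 0.0000 + 0.3005 + 0.0188 + 0.5070 = 0.8263 ≈ 0.826
Degrees of freedom = 4 − 1 = 3; critical value at α = 0.05 is 7.815.
Since 0.826 < 7.815, we fail to reject the null hypothesis — the data are consistent with the 9:3:3:1 ratio.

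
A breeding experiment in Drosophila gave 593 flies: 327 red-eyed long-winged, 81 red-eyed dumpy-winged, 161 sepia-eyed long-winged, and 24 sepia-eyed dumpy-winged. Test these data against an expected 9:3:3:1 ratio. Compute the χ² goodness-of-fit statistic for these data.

Under the 9:3:3:1 hypothesis (Σ ratio = 16, N = 593):
  red-eyed long-winged: 593 × 9/16 = 333.5625
  red-eyed dumpy-winged: 593 × 3/16 = 111.1875
  sepia-eyed long-winged: 593 × 3/16 = 111.1875
  sepia-eyed dumpy-winged: 593 × 1/16 = 37.0625
χ² = Σ (O − E)² / E
  red-eyed long-winged: (327 − 333.5625)² / 333.5625 = 0.1291
  red-eyed dumpy-winged: (81 − 111.1875)² / 111.1875 = 8.1959
  sepia-eyed long-winged: (161 − 111.1875)² / 111.1875 = 22.3162
  sepia-eyed dumpy-winged: (24 − 37.0625)² / 37.0625 = 4.6038
χ² = 0.1291 + 8.1959 + 22.3162 + 4.6038 = 35.245

35.245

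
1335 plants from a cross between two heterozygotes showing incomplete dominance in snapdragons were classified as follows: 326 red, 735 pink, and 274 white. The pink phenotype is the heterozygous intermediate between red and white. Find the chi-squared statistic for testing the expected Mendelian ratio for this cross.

With incomplete dominance, a heterozygote × heterozygote cross gives a 1:2:1 phenotypic ratio.
Total ratio parts = 4. Expected numbers out of 1335:
  red: 1335 × 1/4 = 333.75
  pink: 1335 × 2/4 = 667.5
  white: 1335 × 1/4 = 333.75
χ² = Σ (O − E)² / E
  red: (326 − 333.75)² / 333.75 = 0.1800
  pink: (735 − 667.5)² / 667.5 = 6.8258
  white: (274 − 333.75)² / 333.75 = 10.6968
χ² = 0.1800 + 6.8258 + 10.6968 = 17.7026 ≈ 17.703

17.703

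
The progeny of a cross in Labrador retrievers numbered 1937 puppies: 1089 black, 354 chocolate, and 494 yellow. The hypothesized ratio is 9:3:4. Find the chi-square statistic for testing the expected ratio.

Total ratio parts = 16. Expected numbers out of 1937:
  black: 1937 × 9/16 = 1089.5625
  chocolate: 1937 × 3/16 = 363.1875
  yellow: 1937 × 4/16 = 484.25
χ² = Σ (O − E)² / E
  black: (1089 − 1089.5625)² / 1089.5625 = 0.0003
  chocolate: (354 − 363.1875)² / 363.1875 = 0.2324
  yellow: (494 − 484.25)² / 484.25 = 0.1963
χ² = 0.0003 + 0.2324 + 0.1963 = 0.429

0.429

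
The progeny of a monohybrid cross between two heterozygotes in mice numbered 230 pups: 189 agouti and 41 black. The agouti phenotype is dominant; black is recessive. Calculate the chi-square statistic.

6.313

For a monohybrid cross between heterozygotes with complete dominance, the expected phenotypic ratio is 3:1.
Under the 3:1 hypothesis (Σ ratio = 4, N = 230):
  agouti: 230 × 3/4 = 172.5
  black: 230 × 1/4 = 57.5
χ² = Σ (O − E)² / E
  agouti: (189 − 172.5)² / 172.5 = 1.5783
  black: (41 − 57.5)² / 57.5 = 4.7348
χ² = 1.5783 + 4.7348 = 6.3131 ≈ 6.313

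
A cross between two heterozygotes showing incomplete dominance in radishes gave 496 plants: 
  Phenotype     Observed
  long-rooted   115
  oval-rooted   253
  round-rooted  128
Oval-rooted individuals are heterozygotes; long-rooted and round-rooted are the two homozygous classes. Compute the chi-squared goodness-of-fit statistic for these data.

With incomplete dominance, a heterozygote × heterozygote cross gives a 1:2:1 phenotypic ratio.
Under the 1:2:1 hypothesis (Σ ratio = 4, N = 496):
  long-rooted: 496 × 1/4 = 124
  oval-rooted: 496 × 2/4 = 248
  round-rooted: 496 × 1/4 = 124
χ² = Σ (O − E)² / E
  long-rooted: (115 − 124)² / 124 = 0.6532
  oval-rooted: (253 − 248)² / 248 = 0.1008
  round-rooted: (128 − 124)² / 124 = 0.1290
χ² = 0.6532 + 0.1008 + 0.1290 = 0.883

0.883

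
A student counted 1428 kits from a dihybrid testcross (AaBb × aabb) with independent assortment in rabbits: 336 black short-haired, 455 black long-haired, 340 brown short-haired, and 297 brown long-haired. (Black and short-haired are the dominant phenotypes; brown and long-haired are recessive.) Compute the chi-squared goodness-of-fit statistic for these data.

39.031

A dihybrid testcross with independent assortment gives a 1:1:1:1 ratio.
The 1:1:1:1 ratio has 4 parts, so with N = 1428 the expected counts are:
  black short-haired: 1428 × 1/4 = 357
  black long-haired: 1428 × 1/4 = 357
  brown short-haired: 1428 × 1/4 = 357
  brown long-haired: 1428 × 1/4 = 357
χ² = Σ (O − E)² / E
  black short-haired: (336 − 357)² / 357 = 1.2353
  black long-haired: (455 − 357)² / 357 = 26.9020
  brown short-haired: (340 − 357)² / 357 = 0.8095
  brown long-haired: (297 − 357)² / 357 = 10.0840
χ² = 1.2353 + 26.9020 + 0.8095 + 10.0840 = 39.0308 ≈ 39.031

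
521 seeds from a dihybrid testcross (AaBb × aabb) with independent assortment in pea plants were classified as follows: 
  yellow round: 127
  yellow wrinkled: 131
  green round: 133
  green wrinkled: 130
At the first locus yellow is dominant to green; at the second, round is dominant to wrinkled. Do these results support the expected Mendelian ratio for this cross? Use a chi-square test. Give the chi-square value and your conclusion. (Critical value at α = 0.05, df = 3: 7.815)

A dihybrid testcross with independent assortment gives a 1:1:1:1 ratio.
Total ratio parts = 4. Expected numbers out of 521:
  yellow round: 521 × 1/4 = 130.25
  yellow wrinkled: 521 × 1/4 = 130.25
  green round: 521 × 1/4 = 130.25
  green wrinkled: 521 × 1/4 = 130.25
χ² = Σ (O − E)² / E
  yellow round: (127 − 130.25)² / 130.25 = 0.0811
  yellow wrinkled: (131 − 130.25)² / 130.25 = 0.0043
  green round: (133 − 130.25)² / 130.25 = 0.0581
  green wrinkled: (130 − 130.25)² / 130.25 = 0.0005
χ² = 0.0811 + 0.0043 + 0.0581 + 0.0005 = 0.144
Degrees of freedom = 4 − 1 = 3; critical value at α = 0.05 is 7.815.
Since 0.144 < 7.815, we fail to reject the null hypothesis — the data are consistent with the 1:1:1:1 ratio.

0.144; consistent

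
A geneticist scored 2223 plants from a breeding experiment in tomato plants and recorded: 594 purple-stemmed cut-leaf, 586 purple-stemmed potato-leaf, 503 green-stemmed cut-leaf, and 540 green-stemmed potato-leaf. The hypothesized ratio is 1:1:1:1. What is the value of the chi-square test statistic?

The 1:1:1:1 ratio has 4 parts, so with N = 2223 the expected counts are:
  purple-stemmed cut-leaf: 2223 × 1/4 = 555.75
  purple-stemmed potato-leaf: 2223 × 1/4 = 555.75
  green-stemmed cut-leaf: 2223 × 1/4 = 555.75
  green-stemmed potato-leaf: 2223 × 1/4 = 555.75
χ² = Σ (O − E)² / E
  purple-stemmed cut-leaf: (594 − 555.75)² / 555.75 = 2.6326
  purple-stemmed potato-leaf: (586 − 555.75)² / 555.75 = 1.6465
  green-stemmed cut-leaf: (503 − 555.75)² / 555.75 = 5.0069
  green-stemmed potato-leaf: (540 − 555.75)² / 555.75 = 0.4464
χ² = 2.6326 + 1.6465 + 5.0069 + 0.4464 = 9.7324 ≈ 9.732

9.732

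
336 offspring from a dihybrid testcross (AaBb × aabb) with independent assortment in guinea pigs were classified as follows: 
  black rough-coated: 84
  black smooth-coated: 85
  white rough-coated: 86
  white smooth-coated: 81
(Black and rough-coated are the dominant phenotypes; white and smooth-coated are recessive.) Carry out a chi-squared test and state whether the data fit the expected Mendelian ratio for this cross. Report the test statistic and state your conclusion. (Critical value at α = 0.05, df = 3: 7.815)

0.167; consistent

A dihybrid testcross with independent assortment gives a 1:1:1:1 ratio.
Expected counts for N = 336 under a 1:1:1:1 ratio (total parts = 4):
  black rough-coated: 336 × 1/4 = 84
  black smooth-coated: 336 × 1/4 = 84
  white rough-coated: 336 × 1/4 = 84
  white smooth-coated: 336 × 1/4 = 84
χ² = Σ (O − E)² / E
  black rough-coated: (84 − 84)² / 84 = 0.0000
  black smooth-coated: (85 − 84)² / 84 = 0.0119
  white rough-coated: (86 − 84)² / 84 = 0.0476
  white smooth-coated: (81 − 84)² / 84 = 0.1071
χ² = 0.0000 + 0.0119 + 0.0476 + 0.1071 = 0.1666 ≈ 0.167
Degrees of freedom = 4 − 1 = 3; critical value at α = 0.05 is 7.815.
Since 0.167 < 7.815, we fail to reject the null hypothesis — the data are consistent with the 1:1:1:1 ratio.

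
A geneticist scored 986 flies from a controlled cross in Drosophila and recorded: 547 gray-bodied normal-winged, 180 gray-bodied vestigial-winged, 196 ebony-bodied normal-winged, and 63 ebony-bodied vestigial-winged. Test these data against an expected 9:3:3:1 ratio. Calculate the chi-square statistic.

The 9:3:3:1 ratio has 16 parts, so with N = 986 the expected counts are:
  gray-bodied normal-winged: 986 × 9/16 = 554.625
  gray-bodied vestigial-winged: 986 × 3/16 = 184.875
  ebony-bodied normal-winged: 986 × 3/16 = 184.875
  ebony-bodied vestigial-winged: 986 × 1/16 = 61.625
χ² = Σ (O − E)² / E
  gray-bodied normal-winged: (547 − 554.625)² / 554.625 = 0.1048
  gray-bodied vestigial-winged: (180 − 184.875)² / 184.875 = 0.1285
  ebony-bodied normal-winged: (196 − 184.875)² / 184.875 = 0.6695
  ebony-bodied vestigial-winged: (63 − 61.625)² / 61.625 = 0.0307
χ² = 0.1048 + 0.1285 + 0.6695 + 0.0307 = 0.9335 ≈ 0.934

0.934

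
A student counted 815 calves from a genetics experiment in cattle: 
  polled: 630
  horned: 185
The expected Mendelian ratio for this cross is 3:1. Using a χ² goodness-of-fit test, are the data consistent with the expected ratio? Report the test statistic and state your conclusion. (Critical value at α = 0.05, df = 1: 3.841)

Total ratio parts = 4. Expected numbers out of 815:
  polled: 815 × 3/4 = 611.25
  horned: 815 × 1/4 = 203.75
χ² = Σ (O − E)² / E
  polled: (630 − 611.25)² / 611.25 = 0.5752
  horned: (185 − 203.75)² / 203.75 = 1.7255
χ² = 0.5752 + 1.7255 = 2.3007 ≈ 2.301
Degrees of freedom = 2 − 1 = 1; critical value at α = 0.05 is 3.841.
Since 2.301 < 3.841, we fail to reject the null hypothesis — the data are consistent with the 3:1 ratio.

2.301; consistent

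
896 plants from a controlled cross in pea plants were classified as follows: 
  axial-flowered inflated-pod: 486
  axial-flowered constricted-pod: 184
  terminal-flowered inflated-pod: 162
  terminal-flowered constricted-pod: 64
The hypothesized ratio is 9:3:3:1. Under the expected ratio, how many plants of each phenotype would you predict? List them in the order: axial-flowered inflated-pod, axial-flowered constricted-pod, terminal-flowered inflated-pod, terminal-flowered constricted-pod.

Under the 9:3:3:1 hypothesis (Σ ratio = 16, N = 896):
  axial-flowered inflated-pod: 896 × 9/16 = 504
  axial-flowered constricted-pod: 896 × 3/16 = 168
  terminal-flowered inflated-pod: 896 × 3/16 = 168
  terminal-flowered constricted-pod: 896 × 1/16 = 56

504, 168, 168, 56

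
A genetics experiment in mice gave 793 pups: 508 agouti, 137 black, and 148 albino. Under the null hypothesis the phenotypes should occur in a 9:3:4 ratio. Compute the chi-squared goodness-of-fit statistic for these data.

Expected counts for N = 793 under a 9:3:4 ratio (total parts = 16):
  agouti: 793 × 9/16 = 446.0625
  black: 793 × 3/16 = 148.6875
  albino: 793 × 4/16 = 198.25
χ² = Σ (O − E)² / E
  agouti: (508 − 446.0625)² / 446.0625 = 8.6003
  black: (137 − 148.6875)² / 148.6875 = 0.9187
  albino: (148 − 198.25)² / 198.25 = 12.7368
χ² = 8.6003 + 0.9187 + 12.7368 = 22.2558 ≈ 22.256

22.256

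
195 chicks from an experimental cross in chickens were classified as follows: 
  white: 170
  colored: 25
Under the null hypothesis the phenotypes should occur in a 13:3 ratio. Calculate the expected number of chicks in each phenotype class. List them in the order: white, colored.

158.4375, 36.5625

Under the 13:3 hypothesis (Σ ratio = 16, N = 195):
  white: 195 × 13/16 = 158.4375
  colored: 195 × 3/16 = 36.5625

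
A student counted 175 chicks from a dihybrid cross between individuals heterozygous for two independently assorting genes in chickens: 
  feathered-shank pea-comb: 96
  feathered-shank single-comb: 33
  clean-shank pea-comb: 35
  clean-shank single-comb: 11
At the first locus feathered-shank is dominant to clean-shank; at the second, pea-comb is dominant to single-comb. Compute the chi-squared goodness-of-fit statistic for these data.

A dihybrid F₂ with independent assortment and complete dominance at both loci gives a 9:3:3:1 phenotypic ratio.
Under the 9:3:3:1 hypothesis (Σ ratio = 16, N = 175):
  feathered-shank pea-comb: 175 × 9/16 = 98.4375
  feathered-shank single-comb: 175 × 3/16 = 32.8125
  clean-shank pea-comb: 175 × 3/16 = 32.8125
  clean-shank single-comb: 175 × 1/16 = 10.9375
χ² = Σ (O − E)² / E
  feathered-shank pea-comb: (96 − 98.4375)² / 98.4375 = 0.0604
  feathered-shank single-comb: (33 − 32.8125)² / 32.8125 = 0.0011
  clean-shank pea-comb: (35 − 32.8125)² / 32.8125 = 0.1458
  clean-shank single-comb: (11 − 10.9375)² / 10.9375 = 0.0004
χ² = 0.0604 + 0.0011 + 0.1458 + 0.0004 = 0.2077 ≈ 0.208

0.208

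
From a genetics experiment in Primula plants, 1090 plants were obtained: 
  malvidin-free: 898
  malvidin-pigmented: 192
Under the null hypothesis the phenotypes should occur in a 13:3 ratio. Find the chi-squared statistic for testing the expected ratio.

Total ratio parts = 16. Expected numbers out of 1090:
  malvidin-free: 1090 × 13/16 = 885.625
  malvidin-pigmented: 1090 × 3/16 = 204.375
χ² = Σ (O − E)² / E
  malvidin-free: (898 − 885.625)² / 885.625 = 0.1729
  malvidin-pigmented: (192 − 204.375)² / 204.375 = 0.7493
χ² = 0.1729 + 0.7493 = 0.9222 ≈ 0.922

0.922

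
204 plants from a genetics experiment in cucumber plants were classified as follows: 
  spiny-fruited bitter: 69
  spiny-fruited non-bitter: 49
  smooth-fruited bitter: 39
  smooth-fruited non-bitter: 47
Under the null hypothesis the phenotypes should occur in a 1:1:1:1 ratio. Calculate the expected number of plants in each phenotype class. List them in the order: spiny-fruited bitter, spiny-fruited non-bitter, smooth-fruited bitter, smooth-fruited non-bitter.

51, 51, 51, 51

Expected counts for N = 204 under a 1:1:1:1 ratio (total parts = 4):
  spiny-fruited bitter: 204 × 1/4 = 51
  spiny-fruited non-bitter: 204 × 1/4 = 51
  smooth-fruited bitter: 204 × 1/4 = 51
  smooth-fruited non-bitter: 204 × 1/4 = 51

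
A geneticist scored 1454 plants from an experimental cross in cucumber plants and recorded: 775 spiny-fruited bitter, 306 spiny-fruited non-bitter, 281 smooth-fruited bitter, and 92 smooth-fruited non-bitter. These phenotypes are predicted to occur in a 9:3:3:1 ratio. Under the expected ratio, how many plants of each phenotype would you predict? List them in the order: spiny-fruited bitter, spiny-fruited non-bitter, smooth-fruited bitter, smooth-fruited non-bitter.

The 9:3:3:1 ratio has 16 parts, so with N = 1454 the expected counts are:
  spiny-fruited bitter: 1454 × 9/16 = 817.875
  spiny-fruited non-bitter: 1454 × 3/16 = 272.625
  smooth-fruited bitter: 1454 × 3/16 = 272.625
  smooth-fruited non-bitter: 1454 × 1/16 = 90.875

817.875, 272.625, 272.625, 90.875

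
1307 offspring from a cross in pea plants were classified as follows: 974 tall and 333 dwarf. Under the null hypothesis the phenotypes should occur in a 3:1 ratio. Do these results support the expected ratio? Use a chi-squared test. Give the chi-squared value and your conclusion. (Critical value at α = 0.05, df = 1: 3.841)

Expected counts for N = 1307 under a 3:1 ratio (total parts = 4):
  tall: 1307 × 3/4 = 980.25
  dwarf: 1307 × 1/4 = 326.75
χ² = Σ (O − E)² / E
  tall: (974 − 980.25)² / 980.25 = 0.0398
  dwarf: (333 − 326.75)² / 326.75 = 0.1195
χ² = 0.0398 + 0.1195 = 0.1593 ≈ 0.159
Degrees of freedom = 2 − 1 = 1; critical value at α = 0.05 is 3.841.
Since 0.159 < 3.841, we fail to reject the null hypothesis — the data are consistent with the 3:1 ratio.

0.159; consistent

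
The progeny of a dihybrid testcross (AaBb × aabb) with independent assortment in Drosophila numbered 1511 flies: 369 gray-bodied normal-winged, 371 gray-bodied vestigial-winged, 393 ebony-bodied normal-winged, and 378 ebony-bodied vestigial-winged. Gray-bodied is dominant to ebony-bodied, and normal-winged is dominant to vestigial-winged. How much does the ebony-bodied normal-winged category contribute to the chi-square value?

0.616

A dihybrid testcross with independent assortment gives a 1:1:1:1 ratio.
Total ratio parts = 4. Expected numbers out of 1511:
  gray-bodied normal-winged: 1511 × 1/4 = 377.75
  gray-bodied vestigial-winged: 1511 × 1/4 = 377.75
  ebony-bodied normal-winged: 1511 × 1/4 = 377.75
  ebony-bodied vestigial-winged: 1511 × 1/4 = 377.75
Contribution of ebony-bodied normal-winged: (393 − 377.75)² / 377.75 = 0.6157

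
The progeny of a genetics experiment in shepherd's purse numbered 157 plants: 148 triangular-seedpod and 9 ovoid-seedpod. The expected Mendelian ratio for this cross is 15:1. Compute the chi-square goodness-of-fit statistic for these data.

0.072

Under the 15:1 hypothesis (Σ ratio = 16, N = 157):
  triangular-seedpod: 157 × 15/16 = 147.1875
  ovoid-seedpod: 157 × 1/16 = 9.8125
χ² = Σ (O − E)² / E
  triangular-seedpod: (148 − 147.1875)² / 147.1875 = 0.0045
  ovoid-seedpod: (9 − 9.8125)² / 9.8125 = 0.0673
χ² = 0.0045 + 0.0673 = 0.0718 ≈ 0.072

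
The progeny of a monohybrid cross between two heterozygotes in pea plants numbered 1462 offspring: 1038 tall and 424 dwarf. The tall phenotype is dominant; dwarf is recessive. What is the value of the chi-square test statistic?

12.484

For a monohybrid cross between heterozygotes with complete dominance, the expected phenotypic ratio is 3:1.
Expected counts for N = 1462 under a 3:1 ratio (total parts = 4):
  tall: 1462 × 3/4 = 1096.5
  dwarf: 1462 × 1/4 = 365.5
χ² = Σ (O − E)² / E
  tall: (1038 − 1096.5)² / 1096.5 = 3.1211
  dwarf: (424 − 365.5)² / 365.5 = 9.3632
χ² = 3.1211 + 9.3632 = 12.4843 ≈ 12.484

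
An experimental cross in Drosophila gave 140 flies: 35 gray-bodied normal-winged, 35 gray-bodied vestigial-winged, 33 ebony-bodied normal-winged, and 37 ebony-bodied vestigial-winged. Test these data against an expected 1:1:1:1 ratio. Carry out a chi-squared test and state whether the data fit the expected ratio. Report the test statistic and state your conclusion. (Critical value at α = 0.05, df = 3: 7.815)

The 1:1:1:1 ratio has 4 parts, so with N = 140 the expected counts are:
  gray-bodied normal-winged: 140 × 1/4 = 35
  gray-bodied vestigial-winged: 140 × 1/4 = 35
  ebony-bodied normal-winged: 140 × 1/4 = 35
  ebony-bodied vestigial-winged: 140 × 1/4 = 35
χ² = Σ (O − E)² / E
  gray-bodied normal-winged: (35 − 35)² / 35 = 0.0000
  gray-bodied vestigial-winged: (35 − 35)² / 35 = 0.0000
  ebony-bodied normal-winged: (33 − 35)² / 35 = 0.1143
  ebony-bodied vestigial-winged: (37 − 35)² / 35 = 0.1143
χ² = 0.0000 + 0.0000 + 0.1143 + 0.1143 = 0.2286 ≈ 0.229
Degrees of freedom = 4 − 1 = 3; critical value at α = 0.05 is 7.815.
Since 0.229 < 7.815, we fail to reject the null hypothesis — the data are consistent with the 1:1:1:1 ratio.

0.229; consistent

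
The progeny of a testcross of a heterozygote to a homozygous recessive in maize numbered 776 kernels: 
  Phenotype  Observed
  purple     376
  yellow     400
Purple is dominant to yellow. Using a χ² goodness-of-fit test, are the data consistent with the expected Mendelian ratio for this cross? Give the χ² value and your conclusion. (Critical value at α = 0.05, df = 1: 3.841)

A testcross of a heterozygote (Aa × aa) gives a 1:1 phenotypic ratio.
The 1:1 ratio has 2 parts, so with N = 776 the expected counts are:
  purple: 776 × 1/2 = 388
  yellow: 776 × 1/2 = 388
χ² = Σ (O − E)² / E
  purple: (376 − 388)² / 388 = 0.3711
  yellow: (400 − 388)² / 388 = 0.3711
χ² = 0.3711 + 0.3711 = 0.7422 ≈ 0.742
Degrees of freedom = 2 − 1 = 1; critical value at α = 0.05 is 3.841.
Since 0.742 < 3.841, we fail to reject the null hypothesis — the data are consistent with the 1:1 ratio.

0.742; consistent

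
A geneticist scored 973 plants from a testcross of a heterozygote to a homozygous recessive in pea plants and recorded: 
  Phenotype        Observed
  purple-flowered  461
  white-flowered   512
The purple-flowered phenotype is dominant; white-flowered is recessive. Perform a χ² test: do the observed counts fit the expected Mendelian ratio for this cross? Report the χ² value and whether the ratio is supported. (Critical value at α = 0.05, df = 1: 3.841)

A testcross of a heterozygote (Aa × aa) gives a 1:1 phenotypic ratio.
The 1:1 ratio has 2 parts, so with N = 973 the expected counts are:
  purple-flowered: 973 × 1/2 = 486.5
  white-flowered: 973 × 1/2 = 486.5
χ² = Σ (O − E)² / E
  purple-flowered: (461 − 486.5)² / 486.5 = 1.3366
  white-flowered: (512 − 486.5)² / 486.5 = 1.3366
χ² = 1.3366 + 1.3366 = 2.6732 ≈ 2.673
Degrees of freedom = 2 − 1 = 1; critical value at α = 0.05 is 3.841.
Since 2.673 < 3.841, we fail to reject the null hypothesis — the data are consistent with the 1:1 ratio.

2.673; consistent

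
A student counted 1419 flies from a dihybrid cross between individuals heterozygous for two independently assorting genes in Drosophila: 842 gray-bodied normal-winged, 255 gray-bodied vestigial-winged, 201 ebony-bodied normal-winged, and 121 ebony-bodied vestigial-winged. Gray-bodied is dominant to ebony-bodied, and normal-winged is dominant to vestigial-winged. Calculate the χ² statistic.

30.548

A dihybrid F₂ with independent assortment and complete dominance at both loci gives a 9:3:3:1 phenotypic ratio.
Under the 9:3:3:1 hypothesis (Σ ratio = 16, N = 1419):
  gray-bodied normal-winged: 1419 × 9/16 = 798.1875
  gray-bodied vestigial-winged: 1419 × 3/16 = 266.0625
  ebony-bodied normal-winged: 1419 × 3/16 = 266.0625
  ebony-bodied vestigial-winged: 1419 × 1/16 = 88.6875
χ² = Σ (O − E)² / E
  gray-bodied normal-winged: (842 − 798.1875)² / 798.1875 = 2.4049
  gray-bodied vestigial-winged: (255 − 266.0625)² / 266.0625 = 0.4600
  ebony-bodied normal-winged: (201 − 266.0625)² / 266.0625 = 15.9103
  ebony-bodied vestigial-winged: (121 − 88.6875)² / 88.6875 = 11.7728
χ² = 2.4049 + 0.4600 + 15.9103 + 11.7728 = 30.548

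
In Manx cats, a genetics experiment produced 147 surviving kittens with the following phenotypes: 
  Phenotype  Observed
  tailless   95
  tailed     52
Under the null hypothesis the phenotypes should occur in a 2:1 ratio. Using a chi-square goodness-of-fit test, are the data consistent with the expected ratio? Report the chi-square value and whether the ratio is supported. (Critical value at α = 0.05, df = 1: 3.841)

Under the 2:1 hypothesis (Σ ratio = 3, N = 147):
  tailless: 147 × 2/3 = 98
  tailed: 147 × 1/3 = 49
χ² = Σ (O − E)² / E
  tailless: (95 − 98)² / 98 = 0.0918
  tailed: (52 − 49)² / 49 = 0.1837
χ² = 0.0918 + 0.1837 = 0.2755 ≈ 0.276
Degrees of freedom = 2 − 1 = 1; critical value at α = 0.05 is 3.841.
Since 0.276 < 3.841, we fail to reject the null hypothesis — the data are consistent with the 2:1 ratio.

0.276; consistent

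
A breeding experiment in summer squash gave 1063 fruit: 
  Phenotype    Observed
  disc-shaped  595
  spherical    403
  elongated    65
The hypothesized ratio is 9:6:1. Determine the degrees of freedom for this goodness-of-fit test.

2

A goodness-of-fit test with 3 phenotype classes has df = 3 − 1 = 2.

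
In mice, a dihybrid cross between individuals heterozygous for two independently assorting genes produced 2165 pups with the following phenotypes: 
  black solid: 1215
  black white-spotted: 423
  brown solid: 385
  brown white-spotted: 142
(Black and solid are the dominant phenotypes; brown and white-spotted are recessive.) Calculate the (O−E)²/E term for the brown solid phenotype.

1.080

A dihybrid F₂ with independent assortment and complete dominance at both loci gives a 9:3:3:1 phenotypic ratio.
Under the 9:3:3:1 hypothesis (Σ ratio = 16, N = 2165):
  black solid: 2165 × 9/16 = 1217.8125
  black white-spotted: 2165 × 3/16 = 405.9375
  brown solid: 2165 × 3/16 = 405.9375
  brown white-spotted: 2165 × 1/16 = 135.3125
Contribution of brown solid: (385 − 405.9375)² / 405.9375 = 1.0799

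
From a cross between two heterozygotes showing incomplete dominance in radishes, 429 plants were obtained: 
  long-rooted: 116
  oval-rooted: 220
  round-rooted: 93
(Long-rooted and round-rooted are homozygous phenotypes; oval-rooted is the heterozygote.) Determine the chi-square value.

2.748

With incomplete dominance, a heterozygote × heterozygote cross gives a 1:2:1 phenotypic ratio.
The 1:2:1 ratio has 4 parts, so with N = 429 the expected counts are:
  long-rooted: 429 × 1/4 = 107.25
  oval-rooted: 429 × 2/4 = 214.5
  round-rooted: 429 × 1/4 = 107.25
χ² = Σ (O − E)² / E
  long-rooted: (116 − 107.25)² / 107.25 = 0.7139
  oval-rooted: (220 − 214.5)² / 214.5 = 0.1410
  round-rooted: (93 − 107.25)² / 107.25 = 1.8934
χ² = 0.7139 + 0.1410 + 1.8934 = 2.7483 ≈ 2.748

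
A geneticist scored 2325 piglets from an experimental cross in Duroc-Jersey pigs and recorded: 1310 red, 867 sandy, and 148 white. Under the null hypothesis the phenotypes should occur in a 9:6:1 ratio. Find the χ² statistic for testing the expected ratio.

The 9:6:1 ratio has 16 parts, so with N = 2325 the expected counts are:
  red: 2325 × 9/16 = 1307.8125
  sandy: 2325 × 6/16 = 871.875
  white: 2325 × 1/16 = 145.3125
χ² = Σ (O − E)² / E
  red: (1310 − 1307.8125)² / 1307.8125 = 0.0037
  sandy: (867 − 871.875)² / 871.875 = 0.0273
  white: (148 − 145.3125)² / 145.3125 = 0.0497
χ² = 0.0037 + 0.0273 + 0.0497 = 0.0807 ≈ 0.081

0.081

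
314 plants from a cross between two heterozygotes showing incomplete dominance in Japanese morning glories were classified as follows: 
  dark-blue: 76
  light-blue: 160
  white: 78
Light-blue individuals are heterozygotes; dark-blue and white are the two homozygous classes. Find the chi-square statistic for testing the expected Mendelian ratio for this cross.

With incomplete dominance, a heterozygote × heterozygote cross gives a 1:2:1 phenotypic ratio.
The 1:2:1 ratio has 4 parts, so with N = 314 the expected counts are:
  dark-blue: 314 × 1/4 = 78.5
  light-blue: 314 × 2/4 = 157
  white: 314 × 1/4 = 78.5
χ² = Σ (O − E)² / E
  dark-blue: (76 − 78.5)² / 78.5 = 0.0796
  light-blue: (160 − 157)² / 157 = 0.0573
  white: (78 − 78.5)² / 78.5 = 0.0032
χ² = 0.0796 + 0.0573 + 0.0032 = 0.1401 ≈ 0.140

0.140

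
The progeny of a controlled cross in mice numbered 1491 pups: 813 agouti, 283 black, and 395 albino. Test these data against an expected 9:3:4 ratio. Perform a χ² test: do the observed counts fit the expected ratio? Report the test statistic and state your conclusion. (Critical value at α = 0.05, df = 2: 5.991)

Under the 9:3:4 hypothesis (Σ ratio = 16, N = 1491):
  agouti: 1491 × 9/16 = 838.6875
  black: 1491 × 3/16 = 279.5625
  albino: 1491 × 4/16 = 372.75
χ² = Σ (O − E)² / E
  agouti: (813 − 838.6875)² / 838.6875 = 0.7868
  black: (283 − 279.5625)² / 279.5625 = 0.0423
  albino: (395 − 372.75)² / 372.75 = 1.3281
χ² = 0.7868 + 0.0423 + 1.3281 = 2.1572 ≈ 2.157
Degrees of freedom = 3 − 1 = 2; critical value at α = 0.05 is 5.991.
Since 2.157 < 5.991, we fail to reject the null hypothesis — the data are consistent with the 9:3:4 ratio.

2.157; consistent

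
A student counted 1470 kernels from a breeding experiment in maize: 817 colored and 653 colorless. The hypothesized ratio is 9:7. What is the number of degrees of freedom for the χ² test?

A goodness-of-fit test with 2 phenotype classes has df = 2 − 1 = 1.

1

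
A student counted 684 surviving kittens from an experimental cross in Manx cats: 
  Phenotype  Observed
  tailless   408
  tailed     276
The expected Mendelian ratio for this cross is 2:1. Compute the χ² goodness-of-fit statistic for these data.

Total ratio parts = 3. Expected numbers out of 684:
  tailless: 684 × 2/3 = 456
  tailed: 684 × 1/3 = 228
χ² = Σ (O − E)² / E
  tailless: (408 − 456)² / 456 = 5.0526
  tailed: (276 − 228)² / 228 = 10.1053
χ² = 5.0526 + 10.1053 = 15.1579 ≈ 15.158

15.158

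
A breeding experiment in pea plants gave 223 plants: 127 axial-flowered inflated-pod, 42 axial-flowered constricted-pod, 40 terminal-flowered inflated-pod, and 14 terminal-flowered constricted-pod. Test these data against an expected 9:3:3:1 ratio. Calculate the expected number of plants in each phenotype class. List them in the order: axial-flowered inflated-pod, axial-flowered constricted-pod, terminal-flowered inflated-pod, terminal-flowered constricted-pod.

125.4375, 41.8125, 41.8125, 13.9375

Expected counts for N = 223 under a 9:3:3:1 ratio (total parts = 16):
  axial-flowered inflated-pod: 223 × 9/16 = 125.4375
  axial-flowered constricted-pod: 223 × 3/16 = 41.8125
  terminal-flowered inflated-pod: 223 × 3/16 = 41.8125
  terminal-flowered constricted-pod: 223 × 1/16 = 13.9375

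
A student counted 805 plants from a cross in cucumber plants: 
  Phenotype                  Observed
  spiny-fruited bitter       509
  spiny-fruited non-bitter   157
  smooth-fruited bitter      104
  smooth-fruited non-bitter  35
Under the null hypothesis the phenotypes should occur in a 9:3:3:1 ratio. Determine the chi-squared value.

26.472

The 9:3:3:1 ratio has 16 parts, so with N = 805 the expected counts are:
  spiny-fruited bitter: 805 × 9/16 = 452.8125
  spiny-fruited non-bitter: 805 × 3/16 = 150.9375
  smooth-fruited bitter: 805 × 3/16 = 150.9375
  smooth-fruited non-bitter: 805 × 1/16 = 50.3125
χ² = Σ (O − E)² / E
  spiny-fruited bitter: (509 − 452.8125)² / 452.8125 = 6.9721
  spiny-fruited non-bitter: (157 − 150.9375)² / 150.9375 = 0.2435
  smooth-fruited bitter: (104 − 150.9375)² / 150.9375 = 14.5963
  smooth-fruited non-bitter: (35 − 50.3125)² / 50.3125 = 4.6603
χ² = 6.9721 + 0.2435 + 14.5963 + 4.6603 = 26.4722 ≈ 26.472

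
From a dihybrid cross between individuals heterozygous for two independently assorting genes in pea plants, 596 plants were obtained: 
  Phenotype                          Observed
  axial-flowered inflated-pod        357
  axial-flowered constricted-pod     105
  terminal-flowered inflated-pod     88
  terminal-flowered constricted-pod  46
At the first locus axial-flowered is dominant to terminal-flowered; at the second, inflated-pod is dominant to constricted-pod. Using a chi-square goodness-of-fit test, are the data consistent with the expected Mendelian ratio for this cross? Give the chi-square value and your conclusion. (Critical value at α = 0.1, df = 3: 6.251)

A dihybrid F₂ with independent assortment and complete dominance at both loci gives a 9:3:3:1 phenotypic ratio.
The 9:3:3:1 ratio has 16 parts, so with N = 596 the expected counts are:
  axial-flowered inflated-pod: 596 × 9/16 = 335.25
  axial-flowered constricted-pod: 596 × 3/16 = 111.75
  terminal-flowered inflated-pod: 596 × 3/16 = 111.75
  terminal-flowered constricted-pod: 596 × 1/16 = 37.25
χ² = Σ (O − E)² / E
  axial-flowered inflated-pod: (357 − 335.25)² / 335.25 = 1.4111
  axial-flowered constricted-pod: (105 − 111.75)² / 111.75 = 0.4077
  terminal-flowered inflated-pod: (88 − 111.75)² / 111.75 = 5.0475
  terminal-flowered constricted-pod: (46 − 37.25)² / 37.25 = 2.0554
χ² = 1.4111 + 0.4077 + 5.0475 + 2.0554 = 8.9217 ≈ 8.922
Degrees of freedom = 4 − 1 = 3; critical value at α = 0.1 is 6.251.
Since 8.922 > 6.251, we reject the null hypothesis — the data do not fit the 9:3:3:1 ratio.

8.922; not consistent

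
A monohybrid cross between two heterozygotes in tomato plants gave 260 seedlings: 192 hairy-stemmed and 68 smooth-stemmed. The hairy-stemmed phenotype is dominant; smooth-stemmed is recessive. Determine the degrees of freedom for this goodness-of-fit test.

For a monohybrid cross between heterozygotes with complete dominance, the expected phenotypic ratio is 3:1.
A goodness-of-fit test with 2 phenotype classes has df = 2 − 1 = 1.

1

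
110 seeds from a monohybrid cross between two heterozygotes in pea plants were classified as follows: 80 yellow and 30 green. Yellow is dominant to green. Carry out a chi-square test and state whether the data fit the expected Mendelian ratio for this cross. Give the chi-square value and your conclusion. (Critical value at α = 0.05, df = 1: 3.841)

0.303; consistent

For a monohybrid cross between heterozygotes with complete dominance, the expected phenotypic ratio is 3:1.
Under the 3:1 hypothesis (Σ ratio = 4, N = 110):
  yellow: 110 × 3/4 = 82.5
  green: 110 × 1/4 = 27.5
χ² = Σ (O − E)² / E
  yellow: (80 − 82.5)² / 82.5 = 0.0758
  green: (30 − 27.5)² / 27.5 = 0.2273
χ² = 0.0758 + 0.2273 = 0.3031 ≈ 0.303
Degrees of freedom = 2 − 1 = 1; critical value at α = 0.05 is 3.841.
Since 0.303 < 3.841, we fail to reject the null hypothesis — the data are consistent with the 3:1 ratio.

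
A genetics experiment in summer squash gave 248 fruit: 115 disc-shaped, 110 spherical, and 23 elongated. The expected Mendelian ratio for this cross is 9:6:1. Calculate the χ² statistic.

11.039

Expected counts for N = 248 under a 9:6:1 ratio (total parts = 16):
  disc-shaped: 248 × 9/16 = 139.5
  spherical: 248 × 6/16 = 93
  elongated: 248 × 1/16 = 15.5
χ² = Σ (O − E)² / E
  disc-shaped: (115 − 139.5)² / 139.5 = 4.3029
  spherical: (110 − 93)² / 93 = 3.1075
  elongated: (23 − 15.5)² / 15.5 = 3.6290
χ² = 4.3029 + 3.1075 + 3.6290 = 11.0394 ≈ 11.039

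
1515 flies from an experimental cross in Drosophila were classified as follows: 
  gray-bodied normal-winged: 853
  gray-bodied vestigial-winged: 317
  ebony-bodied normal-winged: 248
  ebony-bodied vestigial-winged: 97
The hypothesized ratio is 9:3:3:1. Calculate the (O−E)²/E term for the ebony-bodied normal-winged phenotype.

Expected counts for N = 1515 under a 9:3:3:1 ratio (total parts = 16):
  gray-bodied normal-winged: 1515 × 9/16 = 852.1875
  gray-bodied vestigial-winged: 1515 × 3/16 = 284.0625
  ebony-bodied normal-winged: 1515 × 3/16 = 284.0625
  ebony-bodied vestigial-winged: 1515 × 1/16 = 94.6875
Contribution of ebony-bodied normal-winged: (248 − 284.0625)² / 284.0625 = 4.5782

4.578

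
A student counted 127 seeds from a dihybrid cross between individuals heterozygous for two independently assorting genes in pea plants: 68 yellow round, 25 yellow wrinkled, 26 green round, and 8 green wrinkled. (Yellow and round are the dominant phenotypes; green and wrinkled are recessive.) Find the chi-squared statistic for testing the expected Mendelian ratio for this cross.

0.426

A dihybrid F₂ with independent assortment and complete dominance at both loci gives a 9:3:3:1 phenotypic ratio.
The 9:3:3:1 ratio has 16 parts, so with N = 127 the expected counts are:
  yellow round: 127 × 9/16 = 71.4375
  yellow wrinkled: 127 × 3/16 = 23.8125
  green round: 127 × 3/16 = 23.8125
  green wrinkled: 127 × 1/16 = 7.9375
χ² = Σ (O − E)² / E
  yellow round: (68 − 71.4375)² / 71.4375 = 0.1654
  yellow wrinkled: (25 − 23.8125)² / 23.8125 = 0.0592
  green round: (26 − 23.8125)² / 23.8125 = 0.2010
  green wrinkled: (8 − 7.9375)² / 7.9375 = 0.0005
χ² = 0.1654 + 0.0592 + 0.2010 + 0.0005 = 0.4261 ≈ 0.426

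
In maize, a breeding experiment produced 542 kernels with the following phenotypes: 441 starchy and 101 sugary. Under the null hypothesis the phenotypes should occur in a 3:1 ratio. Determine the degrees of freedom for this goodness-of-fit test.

1

A goodness-of-fit test with 2 phenotype classes has df = 2 − 1 = 1.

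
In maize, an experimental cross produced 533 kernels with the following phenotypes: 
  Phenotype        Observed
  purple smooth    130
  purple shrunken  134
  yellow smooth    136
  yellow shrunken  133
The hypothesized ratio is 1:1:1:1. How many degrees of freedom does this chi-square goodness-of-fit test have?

A goodness-of-fit test with 4 phenotype classes has df = 4 − 1 = 3.

3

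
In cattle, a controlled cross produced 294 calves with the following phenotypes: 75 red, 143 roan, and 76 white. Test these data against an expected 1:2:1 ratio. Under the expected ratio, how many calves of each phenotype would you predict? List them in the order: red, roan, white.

73.5, 147, 73.5

Expected counts for N = 294 under a 1:2:1 ratio (total parts = 4):
  red: 294 × 1/4 = 73.5
  roan: 294 × 2/4 = 147
  white: 294 × 1/4 = 73.5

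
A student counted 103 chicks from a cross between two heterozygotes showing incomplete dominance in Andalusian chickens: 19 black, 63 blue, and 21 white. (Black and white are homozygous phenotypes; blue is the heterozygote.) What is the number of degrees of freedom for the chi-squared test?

2

With incomplete dominance, a heterozygote × heterozygote cross gives a 1:2:1 phenotypic ratio.
A goodness-of-fit test with 3 phenotype classes has df = 3 − 1 = 2.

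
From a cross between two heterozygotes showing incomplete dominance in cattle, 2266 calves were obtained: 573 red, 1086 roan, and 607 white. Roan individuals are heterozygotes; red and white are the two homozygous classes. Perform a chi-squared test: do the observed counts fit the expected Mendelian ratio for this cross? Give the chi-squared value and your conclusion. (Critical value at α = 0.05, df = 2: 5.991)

4.920; consistent

With incomplete dominance, a heterozygote × heterozygote cross gives a 1:2:1 phenotypic ratio.
Under the 1:2:1 hypothesis (Σ ratio = 4, N = 2266):
  red: 2266 × 1/4 = 566.5
  roan: 2266 × 2/4 = 1133
  white: 2266 × 1/4 = 566.5
χ² = Σ (O − E)² / E
  red: (573 − 566.5)² / 566.5 = 0.0746
  roan: (1086 − 1133)² / 1133 = 1.9497
  white: (607 − 566.5)² / 566.5 = 2.8954
χ² = 0.0746 + 1.9497 + 2.8954 = 4.9197 ≈ 4.920
Degrees of freedom = 3 − 1 = 2; critical value at α = 0.05 is 5.991.
Since 4.920 < 5.991, we fail to reject the null hypothesis — the data are consistent with the 1:2:1 ratio.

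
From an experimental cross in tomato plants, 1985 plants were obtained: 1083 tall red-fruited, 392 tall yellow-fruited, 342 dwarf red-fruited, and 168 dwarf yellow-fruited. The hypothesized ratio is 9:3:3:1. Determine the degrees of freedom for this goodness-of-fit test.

A goodness-of-fit test with 4 phenotype classes has df = 4 − 1 = 3.

3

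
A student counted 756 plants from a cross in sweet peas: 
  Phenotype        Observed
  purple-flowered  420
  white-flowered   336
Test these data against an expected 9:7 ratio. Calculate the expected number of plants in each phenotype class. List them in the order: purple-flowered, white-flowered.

Expected counts for N = 756 under a 9:7 ratio (total parts = 16):
  purple-flowered: 756 × 9/16 = 425.25
  white-flowered: 756 × 7/16 = 330.75

425.25, 330.75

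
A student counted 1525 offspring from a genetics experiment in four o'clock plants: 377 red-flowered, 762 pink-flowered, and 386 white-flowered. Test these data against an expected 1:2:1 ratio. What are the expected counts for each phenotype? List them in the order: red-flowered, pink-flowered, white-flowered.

Total ratio parts = 4. Expected numbers out of 1525:
  red-flowered: 1525 × 1/4 = 381.25
  pink-flowered: 1525 × 2/4 = 762.5
  white-flowered: 1525 × 1/4 = 381.25

381.25, 762.5, 381.25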